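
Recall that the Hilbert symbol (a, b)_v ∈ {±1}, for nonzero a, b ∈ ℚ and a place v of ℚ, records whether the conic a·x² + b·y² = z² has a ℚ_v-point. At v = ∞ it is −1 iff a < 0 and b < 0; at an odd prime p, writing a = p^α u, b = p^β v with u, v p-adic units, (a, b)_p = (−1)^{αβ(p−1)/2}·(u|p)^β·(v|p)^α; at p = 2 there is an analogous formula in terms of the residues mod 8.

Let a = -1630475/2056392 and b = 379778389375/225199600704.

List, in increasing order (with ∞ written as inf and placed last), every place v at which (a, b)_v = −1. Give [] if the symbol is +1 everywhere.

[7, 11]

(a, b) ≡ (-22, 7) mod (ℚ^×)²; places V = {2, 3, 5, 7, 11, 13, ∞}.
(a,b)_5: α=2, u≡3; β=4, v≡2 (mod 5); (3|5)=-1, (2|5)=-1; sign (−1)^0·-1^4·-1^2 = +1.
(a,b)_∞: sgn(-22)=−, sgn(7)=+, so +1.
(a,b)_7: α=2, u≡5; β=3, v≡2 (mod 7); (5|7)=-1, (2|7)=+1; sign (−1)^0·-1^3·+1^2 = -1.
(a,b)_13: α=-4, u≡9; β=-6, v≡5 (mod 13); (9|13)=+1, (5|13)=-1; sign (−1)^0·+1^-6·-1^-4 = +1.
(a,b)_3: α=-2, u≡2; β=-6, v≡1 (mod 3); (2|3)=-1, (1|3)=+1; sign (−1)^0·-1^-6·+1^-2 = +1.
(a,b)_2: α=-3, β=-6; u≡5, v≡7 (mod 8); ε(u)ε(v)=0·1, αω(v)=-3·0, βω(u)=-6·1; sum ≡ 0  ⇒  +1.
(a,b)_11: α=3, u≡5; β=6, v≡7 (mod 11); (5|11)=+1, (7|11)=-1; sign (−1)^0·+1^6·-1^3 = -1.
|Ram(-22, 7)| = 2, even; anisotropic at {7, 11}.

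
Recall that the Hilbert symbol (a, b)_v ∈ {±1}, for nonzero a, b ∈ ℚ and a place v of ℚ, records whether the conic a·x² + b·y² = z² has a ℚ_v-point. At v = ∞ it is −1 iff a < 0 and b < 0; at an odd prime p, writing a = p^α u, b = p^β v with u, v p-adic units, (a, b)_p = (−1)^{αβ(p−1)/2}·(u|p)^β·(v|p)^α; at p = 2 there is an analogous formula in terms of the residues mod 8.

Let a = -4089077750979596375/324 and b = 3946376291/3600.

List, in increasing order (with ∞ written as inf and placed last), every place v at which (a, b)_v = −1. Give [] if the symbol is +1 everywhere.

[11, 13]

Mod squares: a ≡ -455, b ≡ 11. Check v ∈ {∞, 2, 3, 5, 7, 11, 13, 31, 47}.
v=5: a=5^3·(≡1), b=5^-2·(≡4) mod 5; (1|5)=+1, (4|5)=+1; (−1)^{3·-2·2}·(+1)^-2·(+1)^3 = +1.
v=11: a=11^2·(≡7), b=11^1·(≡4) mod 11; (7|11)=-1, (4|11)=+1; (−1)^{2·1·5}·(-1)^1·(+1)^2 = -1.
v=∞: -455 < 0 and 11 > 0  ⇒  (a,b)_∞ = +1.
v=2: v_2(a)=-2, v_2(b)=-4; units ≡ 1, 3 (mod 8); ε·ε+αω+βω = 0·1+-2·1+-4·0 ≡ 0  ⇒  (a,b)_2 = +1.
v=31: a=31^2·(≡25), b=31^2·(≡29) mod 31; (25|31)=+1, (29|31)=-1; (−1)^{2·2·15}·(+1)^2·(-1)^2 = +1.
v=7: a=7^3·(≡6), b=7^0·(≡2) mod 7; (6|7)=-1, (2|7)=+1; (−1)^{3·0·3}·(-1)^0·(+1)^3 = +1.
v=47: a=47^2·(≡29), b=47^2·(≡43) mod 47; (29|47)=-1, (43|47)=-1; (−1)^{2·2·23}·(-1)^2·(-1)^2 = +1.
v=13: a=13^5·(≡4), b=13^2·(≡2) mod 13; (4|13)=+1, (2|13)=-1; (−1)^{5·2·6}·(+1)^2·(-1)^5 = -1.
v=3: a=3^-4·(≡1), b=3^-2·(≡2) mod 3; (1|3)=+1, (2|3)=-1; (−1)^{-4·-2·1}·(+1)^-2·(-1)^-4 = +1.
(-455, 11 / ℚ) ramifies at {11, 13}: a division algebra.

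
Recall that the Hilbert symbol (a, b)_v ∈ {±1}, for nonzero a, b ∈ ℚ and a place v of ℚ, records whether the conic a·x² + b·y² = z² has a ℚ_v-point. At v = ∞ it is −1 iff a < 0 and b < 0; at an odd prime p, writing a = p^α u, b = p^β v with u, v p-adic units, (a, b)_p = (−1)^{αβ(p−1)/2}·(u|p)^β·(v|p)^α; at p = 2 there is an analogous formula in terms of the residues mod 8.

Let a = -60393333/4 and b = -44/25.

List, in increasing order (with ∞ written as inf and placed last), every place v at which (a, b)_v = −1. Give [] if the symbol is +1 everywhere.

Mod squares: a ≡ -7293, b ≡ -11. Check v ∈ {∞, 2, 3, 5, 7, 11, 13, 17}.
v=13: a=13^3·(≡8), b=13^0·(≡5) mod 13; (8|13)=-1, (5|13)=-1; (−1)^{3·0·6}·(-1)^0·(-1)^3 = -1.
v=11: a=11^1·(≡7), b=11^1·(≡6) mod 11; (7|11)=-1, (6|11)=-1; (−1)^{1·1·5}·(-1)^1·(-1)^1 = -1.
v=7: a=7^2·(≡2), b=7^0·(≡3) mod 7; (2|7)=+1, (3|7)=-1; (−1)^{2·0·3}·(+1)^0·(-1)^2 = +1.
v=5: a=5^0·(≡3), b=5^-2·(≡1) mod 5; (3|5)=-1, (1|5)=+1; (−1)^{0·-2·2}·(-1)^-2·(+1)^0 = +1.
v=17: a=17^1·(≡15), b=17^0·(≡3) mod 17; (15|17)=+1, (3|17)=-1; (−1)^{1·0·8}·(+1)^0·(-1)^1 = -1.
v=3: a=3^1·(≡2), b=3^0·(≡1) mod 3; (2|3)=-1, (1|3)=+1; (−1)^{1·0·1}·(-1)^0·(+1)^1 = +1.
v=∞: -7293 < 0 and -11 < 0  ⇒  (a,b)_∞ = -1.
v=2: v_2(a)=-2, v_2(b)=2; units ≡ 3, 5 (mod 8); ε·ε+αω+βω = 1·0+-2·1+2·1 ≡ 0  ⇒  (a,b)_2 = +1.
|Ram(-7293, -11)| = 4, even; anisotropic at {11, 13, 17, ∞}.

[11, 13, 17, inf]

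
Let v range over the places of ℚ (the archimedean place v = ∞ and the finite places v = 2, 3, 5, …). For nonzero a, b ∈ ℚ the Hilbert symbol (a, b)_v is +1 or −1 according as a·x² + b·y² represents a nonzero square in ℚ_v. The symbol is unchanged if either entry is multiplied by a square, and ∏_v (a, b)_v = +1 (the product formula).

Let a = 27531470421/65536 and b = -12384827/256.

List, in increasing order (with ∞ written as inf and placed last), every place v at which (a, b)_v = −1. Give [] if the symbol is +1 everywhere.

Mod squares: a ≡ 50141, b ≡ -203. Check v ∈ {∞, 2, 3, 7, 13, 19, 29}.
v=7: a=7^1·(≡1), b=7^1·(≡6) mod 7; (1|7)=+1, (6|7)=-1; (−1)^{1·1·3}·(+1)^1·(-1)^1 = +1.
v=3: a=3^2·(≡2), b=3^0·(≡1) mod 3; (2|3)=-1, (1|3)=+1; (−1)^{2·0·1}·(-1)^0·(+1)^2 = +1.
v=13: a=13^3·(≡10), b=13^2·(≡7) mod 13; (10|13)=+1, (7|13)=-1; (−1)^{3·2·6}·(+1)^2·(-1)^3 = -1.
v=∞: 50141 > 0 and -203 < 0  ⇒  (a,b)_∞ = +1.
v=19: a=19^3·(≡11), b=19^2·(≡5) mod 19; (11|19)=+1, (5|19)=+1; (−1)^{3·2·9}·(+1)^2·(+1)^3 = +1.
v=2: v_2(a)=-16, v_2(b)=-8; units ≡ 5, 5 (mod 8); ε·ε+αω+βω = 0·0+-16·1+-8·1 ≡ 0  ⇒  (a,b)_2 = +1.
v=29: a=29^1·(≡8), b=29^1·(≡25) mod 29; (8|29)=-1, (25|29)=+1; (−1)^{1·1·14}·(-1)^1·(+1)^1 = -1.
Ram(50141, -203) = {13, 29}; no ℚ_13-point on the conic.

[13, 29]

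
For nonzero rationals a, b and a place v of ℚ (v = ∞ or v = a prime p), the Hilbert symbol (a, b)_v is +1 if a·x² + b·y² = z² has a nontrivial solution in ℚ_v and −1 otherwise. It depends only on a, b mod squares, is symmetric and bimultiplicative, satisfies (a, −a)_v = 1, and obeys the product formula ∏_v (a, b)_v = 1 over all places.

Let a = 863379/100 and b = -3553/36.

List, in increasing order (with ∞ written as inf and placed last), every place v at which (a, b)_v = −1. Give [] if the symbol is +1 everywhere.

[2, 3, 17, 19]

Mod squares: a ≡ 10659, b ≡ -3553. Check v ∈ {∞, 2, 3, 5, 11, 17, 19}.
v=17: a=17^1·(≡13), b=17^1·(≡6) mod 17; (13|17)=+1, (6|17)=-1; (−1)^{1·1·8}·(+1)^1·(-1)^1 = -1.
v=∞: 10659 > 0 and -3553 < 0  ⇒  (a,b)_∞ = +1.
v=3: a=3^5·(≡1), b=3^-2·(≡2) mod 3; (1|3)=+1, (2|3)=-1; (−1)^{5·-2·1}·(+1)^-2·(-1)^5 = -1.
v=2: v_2(a)=-2, v_2(b)=-2; units ≡ 3, 7 (mod 8); ε·ε+αω+βω = 1·1+-2·0+-2·1 ≡ 1  ⇒  (a,b)_2 = -1.
v=5: a=5^-2·(≡1), b=5^0·(≡2) mod 5; (1|5)=+1, (2|5)=-1; (−1)^{-2·0·2}·(+1)^0·(-1)^-2 = +1.
v=19: a=19^1·(≡10), b=19^1·(≡8) mod 19; (10|19)=-1, (8|19)=-1; (−1)^{1·1·9}·(-1)^1·(-1)^1 = -1.
v=11: a=11^1·(≡4), b=11^1·(≡6) mod 11; (4|11)=+1, (6|11)=-1; (−1)^{1·1·5}·(+1)^1·(-1)^1 = +1.
Ram(10659, -3553) = {2, 3, 17, 19}; no ℚ_2-point on the conic.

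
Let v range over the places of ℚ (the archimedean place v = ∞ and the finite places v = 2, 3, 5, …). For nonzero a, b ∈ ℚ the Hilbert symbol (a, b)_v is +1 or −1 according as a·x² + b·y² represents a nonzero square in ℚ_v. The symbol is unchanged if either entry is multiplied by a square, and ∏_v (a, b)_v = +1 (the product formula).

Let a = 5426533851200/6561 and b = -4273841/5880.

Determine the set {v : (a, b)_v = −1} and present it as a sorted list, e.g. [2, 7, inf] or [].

[3, 5, 11, 17]

Mod squares: a ≡ 572033, b ≡ -6270. Check v ∈ {∞, 2, 3, 5, 7, 11, 13, 17, 19, 23}.
v=2: v_2(a)=6, v_2(b)=-3; units ≡ 1, 1 (mod 8); ε·ε+αω+βω = 0·0+6·0+-3·0 ≡ 0  ⇒  (a,b)_2 = +1.
v=3: a=3^-8·(≡2), b=3^-1·(≡1) mod 3; (2|3)=-1, (1|3)=+1; (−1)^{-8·-1·1}·(-1)^-1·(+1)^-8 = -1.
v=17: a=17^1·(≡14), b=17^0·(≡12) mod 17; (14|17)=-1, (12|17)=-1; (−1)^{1·0·8}·(-1)^0·(-1)^1 = -1.
v=19: a=19^1·(≡1), b=19^1·(≡15) mod 19; (1|19)=+1, (15|19)=-1; (−1)^{1·1·9}·(+1)^1·(-1)^1 = +1.
v=5: a=5^2·(≡3), b=5^-1·(≡4) mod 5; (3|5)=-1, (4|5)=+1; (−1)^{2·-1·2}·(-1)^-1·(+1)^2 = -1.
v=7: a=7^3·(≡4), b=7^-2·(≡2) mod 7; (4|7)=+1, (2|7)=+1; (−1)^{3·-2·3}·(+1)^-2·(+1)^3 = +1.
v=23: a=23^1·(≡13), b=23^0·(≡12) mod 23; (13|23)=+1, (12|23)=+1; (−1)^{1·0·11}·(+1)^0·(+1)^1 = +1.
v=11: a=11^3·(≡8), b=11^3·(≡2) mod 11; (8|11)=-1, (2|11)=-1; (−1)^{3·3·5}·(-1)^3·(-1)^3 = -1.
v=13: a=13^0·(≡8), b=13^2·(≡12) mod 13; (8|13)=-1, (12|13)=+1; (−1)^{0·2·6}·(-1)^2·(+1)^0 = +1.
v=∞: 572033 > 0 and -6270 < 0  ⇒  (a,b)_∞ = +1.
Ram(572033, -6270) = {3, 5, 11, 17}; no ℚ_3-point on the conic.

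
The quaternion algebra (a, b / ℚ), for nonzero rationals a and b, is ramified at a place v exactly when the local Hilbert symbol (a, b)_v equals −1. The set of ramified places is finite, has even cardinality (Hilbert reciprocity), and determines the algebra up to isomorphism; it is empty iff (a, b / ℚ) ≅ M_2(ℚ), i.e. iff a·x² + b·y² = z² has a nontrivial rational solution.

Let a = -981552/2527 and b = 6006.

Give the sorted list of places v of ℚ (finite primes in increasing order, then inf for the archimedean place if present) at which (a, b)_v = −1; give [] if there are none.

[7, 13]

(a, b) ≡ (-21, 6006) mod (ℚ^×)²; places V = {2, 3, 7, 11, 13, 19, ∞}.
(a,b)_19: α=-2, u≡1; β=0, v≡2 (mod 19); (1|19)=+1, (2|19)=-1; sign (−1)^0·+1^0·-1^-2 = +1.
(a,b)_∞: sgn(-21)=−, sgn(6006)=+, so +1.
(a,b)_2: α=4, β=1; u≡3, v≡3 (mod 8); ε(u)ε(v)=1·1, αω(v)=4·1, βω(u)=1·1; sum ≡ 0  ⇒  +1.
(a,b)_3: α=1, u≡2; β=1, v≡1 (mod 3); (2|3)=-1, (1|3)=+1; sign (−1)^1·-1^1·+1^1 = +1.
(a,b)_7: α=-1, u≡4; β=1, v≡4 (mod 7); (4|7)=+1, (4|7)=+1; sign (−1)^1·+1^1·+1^-1 = -1.
(a,b)_11: α=2, u≡9; β=1, v≡7 (mod 11); (9|11)=+1, (7|11)=-1; sign (−1)^0·+1^1·-1^2 = +1.
(a,b)_13: α=2, u≡11; β=1, v≡7 (mod 13); (11|13)=-1, (7|13)=-1; sign (−1)^0·-1^1·-1^2 = -1.
(-21, 6006 / ℚ) ramifies at {7, 13}: a division algebra.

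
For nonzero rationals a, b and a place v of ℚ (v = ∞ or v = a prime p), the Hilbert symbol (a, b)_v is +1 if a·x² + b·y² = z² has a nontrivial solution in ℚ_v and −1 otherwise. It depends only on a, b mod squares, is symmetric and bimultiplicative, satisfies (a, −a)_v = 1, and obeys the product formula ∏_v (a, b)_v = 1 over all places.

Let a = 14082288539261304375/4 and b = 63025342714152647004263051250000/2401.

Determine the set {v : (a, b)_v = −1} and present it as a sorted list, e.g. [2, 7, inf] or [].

[3, 5, 11, 29]

(a, b) ≡ (87, 49445) mod (ℚ^×)²; places V = {2, 3, 5, 7, 11, 13, 17, 29, 31, ∞}.
(a,b)_7: α=0, u≡5; β=-4, v≡1 (mod 7); (5|7)=-1, (1|7)=+1; sign (−1)^0·-1^-4·+1^0 = +1.
(a,b)_2: α=-2, β=4; u≡7, v≡5 (mod 8); ε(u)ε(v)=1·0, αω(v)=-2·1, βω(u)=4·0; sum ≡ 0  ⇒  +1.
(a,b)_5: α=4, u≡3; β=7, v≡1 (mod 5); (3|5)=-1, (1|5)=+1; sign (−1)^0·-1^7·+1^4 = -1.
(a,b)_17: α=2, u≡9; β=4, v≡15 (mod 17); (9|17)=+1, (15|17)=+1; sign (−1)^0·+1^4·+1^2 = +1.
(a,b)_29: α=3, u≡27; β=5, v≡9 (mod 29); (27|29)=-1, (9|29)=+1; sign (−1)^0·-1^5·+1^3 = -1.
(a,b)_3: α=9, u≡2; β=12, v≡2 (mod 3); (2|3)=-1, (2|3)=-1; sign (−1)^0·-1^12·-1^9 = -1.
(a,b)_∞: sgn(87)=+, sgn(49445)=+, so +1.
(a,b)_31: α=2, u≡10; β=3, v≡10 (mod 31); (10|31)=+1, (10|31)=+1; sign (−1)^0·+1^3·+1^2 = +1.
(a,b)_13: α=2, u≡9; β=2, v≡2 (mod 13); (9|13)=+1, (2|13)=-1; sign (−1)^0·+1^2·-1^2 = +1.
(a,b)_11: α=0, u≡6; β=1, v≡2 (mod 11); (6|11)=-1, (2|11)=-1; sign (−1)^0·-1^1·-1^0 = -1.
(87, 49445 / ℚ) ramifies at {3, 5, 11, 29}: a division algebra.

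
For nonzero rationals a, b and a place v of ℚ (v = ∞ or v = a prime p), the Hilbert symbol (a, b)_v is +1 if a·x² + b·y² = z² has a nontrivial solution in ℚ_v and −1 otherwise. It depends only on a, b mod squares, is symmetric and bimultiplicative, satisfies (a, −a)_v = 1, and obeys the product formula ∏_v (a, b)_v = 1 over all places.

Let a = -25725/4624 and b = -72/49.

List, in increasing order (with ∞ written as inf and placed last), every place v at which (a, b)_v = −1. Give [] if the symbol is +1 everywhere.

(a, b) ≡ (-21, -2) mod (ℚ^×)²; places V = {2, 3, 5, 7, 17, ∞}.
(a,b)_3: α=1, u≡2; β=2, v≡1 (mod 3); (2|3)=-1, (1|3)=+1; sign (−1)^0·-1^2·+1^1 = +1.
(a,b)_5: α=2, u≡4; β=0, v≡2 (mod 5); (4|5)=+1, (2|5)=-1; sign (−1)^0·+1^0·-1^2 = +1.
(a,b)_17: α=-2, u≡4; β=0, v≡2 (mod 17); (4|17)=+1, (2|17)=+1; sign (−1)^0·+1^0·+1^-2 = +1.
(a,b)_∞: sgn(-21)=−, sgn(-2)=−, so -1.
(a,b)_7: α=3, u≡4; β=-2, v≡5 (mod 7); (4|7)=+1, (5|7)=-1; sign (−1)^0·+1^-2·-1^3 = -1.
(a,b)_2: α=-4, β=3; u≡3, v≡7 (mod 8); ε(u)ε(v)=1·1, αω(v)=-4·0, βω(u)=3·1; sum ≡ 0  ⇒  +1.
(-21, -2 / ℚ) ramifies at {7, ∞}: a division algebra.

[7, inf]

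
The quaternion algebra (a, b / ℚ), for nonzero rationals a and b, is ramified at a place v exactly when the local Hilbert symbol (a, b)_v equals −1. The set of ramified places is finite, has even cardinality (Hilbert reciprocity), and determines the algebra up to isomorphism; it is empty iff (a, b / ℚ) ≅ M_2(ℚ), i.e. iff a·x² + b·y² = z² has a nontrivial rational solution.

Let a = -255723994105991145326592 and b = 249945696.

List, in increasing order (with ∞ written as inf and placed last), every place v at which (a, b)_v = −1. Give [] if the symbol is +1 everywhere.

[7, 11, 13, 17]

(a, b) ≡ (-9282, 6006) mod (ℚ^×)²; places V = {2, 3, 7, 11, 13, 17, ∞}.
(a,b)_∞: sgn(-9282)=−, sgn(6006)=+, so +1.
(a,b)_3: α=9, u≡2; β=3, v≡1 (mod 3); (2|3)=-1, (1|3)=+1; sign (−1)^1·-1^3·+1^9 = +1.
(a,b)_13: α=3, u≡1; β=1, v≡8 (mod 13); (1|13)=+1, (8|13)=-1; sign (−1)^0·+1^1·-1^3 = -1.
(a,b)_2: α=11, β=5; u≡7, v≡3 (mod 8); ε(u)ε(v)=1·1, αω(v)=11·1, βω(u)=5·0; sum ≡ 0  ⇒  +1.
(a,b)_11: α=2, u≡2; β=1, v≡10 (mod 11); (2|11)=-1, (10|11)=-1; sign (−1)^0·-1^1·-1^2 = -1.
(a,b)_17: α=5, u≡4; β=2, v≡6 (mod 17); (4|17)=+1, (6|17)=-1; sign (−1)^0·+1^2·-1^5 = -1.
(a,b)_7: α=5, u≡2; β=1, v≡4 (mod 7); (2|7)=+1, (4|7)=+1; sign (−1)^1·+1^1·+1^5 = -1.
(-9282, 6006 / ℚ) ramifies at {7, 11, 13, 17}: a division algebra.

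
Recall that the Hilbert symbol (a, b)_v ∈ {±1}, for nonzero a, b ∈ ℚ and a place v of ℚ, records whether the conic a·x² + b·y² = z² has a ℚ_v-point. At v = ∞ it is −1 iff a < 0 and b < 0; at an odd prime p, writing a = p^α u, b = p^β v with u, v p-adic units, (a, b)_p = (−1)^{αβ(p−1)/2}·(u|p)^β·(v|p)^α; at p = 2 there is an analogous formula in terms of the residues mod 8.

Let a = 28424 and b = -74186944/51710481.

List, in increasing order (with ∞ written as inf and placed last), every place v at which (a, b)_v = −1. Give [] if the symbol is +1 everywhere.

(a, b) ≡ (7106, -19) mod (ℚ^×)²; places V = {2, 3, 11, 13, 17, 19, 47, ∞}.
(a,b)_47: α=0, u≡36; β=-2, v≡6 (mod 47); (36|47)=+1, (6|47)=+1; sign (−1)^0·+1^-2·+1^0 = +1.
(a,b)_13: α=0, u≡6; β=2, v≡2 (mod 13); (6|13)=-1, (2|13)=-1; sign (−1)^0·-1^2·-1^0 = +1.
(a,b)_19: α=1, u≡14; β=3, v≡18 (mod 19); (14|19)=-1, (18|19)=-1; sign (−1)^1·-1^3·-1^1 = -1.
(a,b)_3: α=0, u≡2; β=-4, v≡2 (mod 3); (2|3)=-1, (2|3)=-1; sign (−1)^0·-1^-4·-1^0 = +1.
(a,b)_17: α=1, u≡6; β=-2, v≡9 (mod 17); (6|17)=-1, (9|17)=+1; sign (−1)^0·-1^-2·+1^1 = +1.
(a,b)_2: α=3, β=6; u≡1, v≡5 (mod 8); ε(u)ε(v)=0·0, αω(v)=3·1, βω(u)=6·0; sum ≡ 1  ⇒  -1.
(a,b)_11: α=1, u≡10; β=0, v≡9 (mod 11); (10|11)=-1, (9|11)=+1; sign (−1)^0·-1^0·+1^1 = +1.
(a,b)_∞: sgn(7106)=+, sgn(-19)=−, so +1.
Ram(7106, -19) = {2, 19}; no ℚ_2-point on the conic.

[2, 19]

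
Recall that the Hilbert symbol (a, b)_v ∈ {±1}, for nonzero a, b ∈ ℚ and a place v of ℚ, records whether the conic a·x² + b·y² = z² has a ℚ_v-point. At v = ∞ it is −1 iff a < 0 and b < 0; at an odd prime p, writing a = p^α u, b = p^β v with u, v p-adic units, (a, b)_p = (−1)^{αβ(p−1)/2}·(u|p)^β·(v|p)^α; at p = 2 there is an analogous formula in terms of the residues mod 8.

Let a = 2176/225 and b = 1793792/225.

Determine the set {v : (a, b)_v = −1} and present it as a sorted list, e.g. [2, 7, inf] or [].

[13, 17]

(a, b) ≡ (34, 143) mod (ℚ^×)²; places V = {2, 3, 5, 7, 11, 13, 17, ∞}.
(a,b)_2: α=7, β=8; u≡1, v≡7 (mod 8); ε(u)ε(v)=0·1, αω(v)=7·0, βω(u)=8·0; sum ≡ 0  ⇒  +1.
(a,b)_∞: sgn(34)=+, sgn(143)=+, so +1.
(a,b)_17: α=1, u≡15; β=0, v≡5 (mod 17); (15|17)=+1, (5|17)=-1; sign (−1)^0·+1^0·-1^1 = -1.
(a,b)_3: α=-2, u≡1; β=-2, v≡2 (mod 3); (1|3)=+1, (2|3)=-1; sign (−1)^0·+1^-2·-1^-2 = +1.
(a,b)_5: α=-2, u≡4; β=-2, v≡3 (mod 5); (4|5)=+1, (3|5)=-1; sign (−1)^0·+1^-2·-1^-2 = +1.
(a,b)_11: α=0, u≡4; β=1, v≡6 (mod 11); (4|11)=+1, (6|11)=-1; sign (−1)^0·+1^1·-1^0 = +1.
(a,b)_13: α=0, u≡11; β=1, v≡7 (mod 13); (11|13)=-1, (7|13)=-1; sign (−1)^0·-1^1·-1^0 = -1.
(a,b)_7: α=0, u≡6; β=2, v≡5 (mod 7); (6|7)=-1, (5|7)=-1; sign (−1)^0·-1^2·-1^0 = +1.
(34, 143 / ℚ) ramifies at {13, 17}: a division algebra.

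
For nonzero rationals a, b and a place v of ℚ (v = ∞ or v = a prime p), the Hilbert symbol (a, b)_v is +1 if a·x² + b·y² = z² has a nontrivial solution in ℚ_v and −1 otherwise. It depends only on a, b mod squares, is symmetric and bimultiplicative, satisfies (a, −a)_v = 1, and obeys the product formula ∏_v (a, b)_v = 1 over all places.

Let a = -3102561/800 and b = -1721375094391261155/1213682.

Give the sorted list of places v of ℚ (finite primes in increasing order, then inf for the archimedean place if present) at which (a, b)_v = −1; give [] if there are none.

Mod squares: a ≡ -5698, b ≡ -883190. Check v ∈ {∞, 2, 3, 5, 7, 11, 19, 31, 37, 41}.
v=11: a=11^3·(≡7), b=11^5·(≡10) mod 11; (7|11)=-1, (10|11)=-1; (−1)^{3·5·5}·(-1)^5·(-1)^3 = -1.
v=3: a=3^2·(≡2), b=3^4·(≡1) mod 3; (2|3)=-1, (1|3)=+1; (−1)^{2·4·1}·(-1)^4·(+1)^2 = +1.
v=∞: -5698 < 0 and -883190 < 0  ⇒  (a,b)_∞ = -1.
v=2: v_2(a)=-5, v_2(b)=-1; units ≡ 7, 5 (mod 8); ε·ε+αω+βω = 1·0+-5·1+-1·0 ≡ 1  ⇒  (a,b)_2 = -1.
v=7: a=7^1·(≡5), b=7^5·(≡6) mod 7; (5|7)=-1, (6|7)=-1; (−1)^{1·5·3}·(-1)^5·(-1)^1 = -1.
v=37: a=37^1·(≡14), b=37^3·(≡24) mod 37; (14|37)=-1, (24|37)=-1; (−1)^{1·3·18}·(-1)^3·(-1)^1 = +1.
v=41: a=41^0·(≡23), b=41^-2·(≡37) mod 41; (23|41)=+1, (37|41)=+1; (−1)^{0·-2·20}·(+1)^-2·(+1)^0 = +1.
v=19: a=19^0·(≡3), b=19^-2·(≡4) mod 19; (3|19)=-1, (4|19)=+1; (−1)^{0·-2·9}·(-1)^-2·(+1)^0 = +1.
v=31: a=31^0·(≡29), b=31^1·(≡29) mod 31; (29|31)=-1, (29|31)=-1; (−1)^{0·1·15}·(-1)^1·(-1)^0 = -1.
v=5: a=5^-2·(≡2), b=5^1·(≡2) mod 5; (2|5)=-1, (2|5)=-1; (−1)^{-2·1·2}·(-1)^1·(-1)^-2 = -1.
|Ram(-5698, -883190)| = 6, even; anisotropic at {2, 5, 7, 11, 31, ∞}.

[2, 5, 7, 11, 31, inf]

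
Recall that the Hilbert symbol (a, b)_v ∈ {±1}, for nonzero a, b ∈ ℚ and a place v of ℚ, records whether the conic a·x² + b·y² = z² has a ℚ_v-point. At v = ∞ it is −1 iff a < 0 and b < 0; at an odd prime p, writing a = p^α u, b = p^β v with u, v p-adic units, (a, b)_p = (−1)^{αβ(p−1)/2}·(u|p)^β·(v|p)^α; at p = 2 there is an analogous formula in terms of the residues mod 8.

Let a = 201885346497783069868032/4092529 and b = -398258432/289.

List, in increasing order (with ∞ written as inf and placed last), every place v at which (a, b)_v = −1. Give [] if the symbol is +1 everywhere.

[2, 11, 13, 23]

Mod squares: a ≡ 141427, b ≡ -12857. Check v ∈ {∞, 2, 3, 7, 11, 13, 17, 23, 43}.
v=3: a=3^2·(≡1), b=3^0·(≡1) mod 3; (1|3)=+1, (1|3)=+1; (−1)^{2·0·1}·(+1)^0·(+1)^2 = +1.
v=23: a=23^3·(≡18), b=23^1·(≡8) mod 23; (18|23)=+1, (8|23)=+1; (−1)^{3·1·11}·(+1)^1·(+1)^3 = -1.
v=11: a=11^5·(≡1), b=11^2·(≡2) mod 11; (1|11)=+1, (2|11)=-1; (−1)^{5·2·5}·(+1)^2·(-1)^5 = -1.
v=7: a=7^-2·(≡5), b=7^0·(≡1) mod 7; (5|7)=-1, (1|7)=+1; (−1)^{-2·0·3}·(-1)^0·(+1)^-2 = +1.
v=43: a=43^3·(≡9), b=43^1·(≡26) mod 43; (9|43)=+1, (26|43)=-1; (−1)^{3·1·21}·(+1)^1·(-1)^3 = +1.
v=13: a=13^3·(≡6), b=13^1·(≡1) mod 13; (6|13)=-1, (1|13)=+1; (−1)^{3·1·6}·(-1)^1·(+1)^3 = -1.
v=∞: 141427 > 0 and -12857 < 0  ⇒  (a,b)_∞ = +1.
v=2: v_2(a)=16, v_2(b)=8; units ≡ 3, 7 (mod 8); ε·ε+αω+βω = 1·1+16·0+8·1 ≡ 1  ⇒  (a,b)_2 = -1.
v=17: a=17^-4·(≡2), b=17^-2·(≡7) mod 17; (2|17)=+1, (7|17)=-1; (−1)^{-4·-2·8}·(+1)^-2·(-1)^-4 = +1.
(141427, -12857 / ℚ) ramifies at {2, 11, 13, 23}: a division algebra.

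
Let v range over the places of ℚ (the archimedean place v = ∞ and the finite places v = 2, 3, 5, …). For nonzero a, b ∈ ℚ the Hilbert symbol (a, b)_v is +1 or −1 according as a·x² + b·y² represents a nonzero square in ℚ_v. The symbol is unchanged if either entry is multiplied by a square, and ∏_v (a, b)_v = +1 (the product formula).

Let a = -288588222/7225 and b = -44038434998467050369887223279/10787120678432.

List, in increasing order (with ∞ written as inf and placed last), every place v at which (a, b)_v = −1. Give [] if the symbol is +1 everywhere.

[29, inf]

Mod squares: a ≡ -17342, b ≡ -638. Check v ∈ {∞, 2, 3, 5, 7, 11, 13, 17, 19, 23, 29, 41, 43}.
v=11: a=11^0·(≡5), b=11^1·(≡7) mod 11; (5|11)=+1, (7|11)=-1; (−1)^{0·1·5}·(+1)^1·(-1)^0 = +1.
v=43: a=43^2·(≡12), b=43^6·(≡32) mod 43; (12|43)=-1, (32|43)=-1; (−1)^{2·6·21}·(-1)^6·(-1)^2 = +1.
v=23: a=23^1·(≡20), b=23^4·(≡6) mod 23; (20|23)=-1, (6|23)=+1; (−1)^{1·4·11}·(-1)^4·(+1)^1 = +1.
v=7: a=7^0·(≡1), b=7^-4·(≡3) mod 7; (1|7)=+1, (3|7)=-1; (−1)^{0·-4·3}·(+1)^-4·(-1)^0 = +1.
v=∞: -17342 < 0 and -638 < 0  ⇒  (a,b)_∞ = -1.
v=2: v_2(a)=1, v_2(b)=-5; units ≡ 1, 1 (mod 8); ε·ε+αω+βω = 0·0+1·0+-5·0 ≡ 0  ⇒  (a,b)_2 = +1.
v=41: a=41^0·(≡4), b=41^-2·(≡33) mod 41; (4|41)=+1, (33|41)=+1; (−1)^{0·-2·20}·(+1)^-2·(+1)^0 = +1.
v=17: a=17^-2·(≡9), b=17^-4·(≡13) mod 17; (9|17)=+1, (13|17)=+1; (−1)^{-2·-4·8}·(+1)^-4·(+1)^-2 = +1.
v=5: a=5^-2·(≡2), b=5^0·(≡3) mod 5; (2|5)=-1, (3|5)=-1; (−1)^{-2·0·2}·(-1)^0·(-1)^-2 = +1.
v=3: a=3^2·(≡1), b=3^2·(≡1) mod 3; (1|3)=+1, (1|3)=+1; (−1)^{2·2·1}·(+1)^2·(+1)^2 = +1.
v=19: a=19^0·(≡16), b=19^2·(≡2) mod 19; (16|19)=+1, (2|19)=-1; (−1)^{0·2·9}·(+1)^2·(-1)^0 = +1.
v=13: a=13^1·(≡7), b=13^4·(≡1) mod 13; (7|13)=-1, (1|13)=+1; (−1)^{1·4·6}·(-1)^4·(+1)^1 = +1.
v=29: a=29^1·(≡8), b=29^3·(≡6) mod 29; (8|29)=-1, (6|29)=+1; (−1)^{1·3·14}·(-1)^3·(+1)^1 = -1.
Ram(-17342, -638) = {29, ∞}; no ℚ_29-point on the conic.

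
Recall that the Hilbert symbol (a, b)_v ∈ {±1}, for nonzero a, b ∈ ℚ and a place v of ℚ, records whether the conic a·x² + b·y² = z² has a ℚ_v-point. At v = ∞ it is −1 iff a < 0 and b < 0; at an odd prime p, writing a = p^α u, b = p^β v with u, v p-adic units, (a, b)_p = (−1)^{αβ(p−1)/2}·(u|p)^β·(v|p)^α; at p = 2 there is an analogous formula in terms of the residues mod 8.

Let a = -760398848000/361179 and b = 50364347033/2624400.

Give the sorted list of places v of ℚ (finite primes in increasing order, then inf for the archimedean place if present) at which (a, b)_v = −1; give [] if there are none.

[5, 13, 17, 19]

(a, b) ≡ (-15470, 29393) mod (ℚ^×)²; places V = {2, 3, 5, 7, 11, 13, 17, 19, ∞}.
(a,b)_2: α=13, β=-4; u≡1, v≡1 (mod 8); ε(u)ε(v)=0·0, αω(v)=13·0, βω(u)=-4·0; sum ≡ 0  ⇒  +1.
(a,b)_∞: sgn(-15470)=−, sgn(29393)=+, so +1.
(a,b)_5: α=3, u≡4; β=-2, v≡3 (mod 5); (4|5)=+1, (3|5)=-1; sign (−1)^0·+1^-2·-1^3 = -1.
(a,b)_3: α=-4, u≡1; β=-8, v≡2 (mod 3); (1|3)=+1, (2|3)=-1; sign (−1)^0·+1^-8·-1^-4 = +1.
(a,b)_19: α=2, u≡15; β=1, v≡18 (mod 19); (15|19)=-1, (18|19)=-1; sign (−1)^0·-1^1·-1^2 = -1.
(a,b)_17: α=1, u≡2; β=3, v≡11 (mod 17); (2|17)=+1, (11|17)=-1; sign (−1)^0·+1^3·-1^1 = -1.
(a,b)_13: α=-1, u≡7; β=1, v≡3 (mod 13); (7|13)=-1, (3|13)=+1; sign (−1)^0·-1^1·+1^-1 = -1.
(a,b)_7: α=-3, u≡2; β=3, v≡5 (mod 7); (2|7)=+1, (5|7)=-1; sign (−1)^1·+1^3·-1^-3 = +1.
(a,b)_11: α=2, u≡2; β=2, v≡9 (mod 11); (2|11)=-1, (9|11)=+1; sign (−1)^0·-1^2·+1^2 = +1.
|Ram(-15470, 29393)| = 4, even; anisotropic at {5, 13, 17, 19}.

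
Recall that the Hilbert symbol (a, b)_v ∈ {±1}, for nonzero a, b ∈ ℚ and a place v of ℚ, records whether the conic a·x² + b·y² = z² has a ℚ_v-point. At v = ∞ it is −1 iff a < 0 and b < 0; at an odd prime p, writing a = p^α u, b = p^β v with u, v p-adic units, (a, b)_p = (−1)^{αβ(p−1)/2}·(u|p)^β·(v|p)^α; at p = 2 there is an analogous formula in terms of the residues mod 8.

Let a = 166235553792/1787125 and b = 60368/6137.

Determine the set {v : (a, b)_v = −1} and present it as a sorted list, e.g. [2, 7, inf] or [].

(a, b) ≡ (6545, 1309) mod (ℚ^×)²; places V = {2, 3, 5, 7, 11, 17, 19, 29, ∞}.
(a,b)_7: α=1, u≡4; β=3, v≡3 (mod 7); (4|7)=+1, (3|7)=-1; sign (−1)^1·+1^3·-1^1 = +1.
(a,b)_∞: sgn(6545)=+, sgn(1309)=+, so +1.
(a,b)_2: α=14, β=4; u≡1, v≡5 (mod 8); ε(u)ε(v)=0·0, αω(v)=14·1, βω(u)=4·0; sum ≡ 0  ⇒  +1.
(a,b)_19: α=0, u≡6; β=-2, v≡7 (mod 19); (6|19)=+1, (7|19)=+1; sign (−1)^0·+1^-2·+1^0 = +1.
(a,b)_29: α=-2, u≡13; β=0, v≡22 (mod 29); (13|29)=+1, (22|29)=+1; sign (−1)^0·+1^0·+1^-2 = +1.
(a,b)_3: α=2, u≡2; β=0, v≡1 (mod 3); (2|3)=-1, (1|3)=+1; sign (−1)^0·-1^0·+1^2 = +1.
(a,b)_5: α=-3, u≡1; β=0, v≡4 (mod 5); (1|5)=+1, (4|5)=+1; sign (−1)^0·+1^0·+1^-3 = +1.
(a,b)_17: α=-1, u≡7; β=-1, v≡13 (mod 17); (7|17)=-1, (13|17)=+1; sign (−1)^0·-1^-1·+1^-1 = -1.
(a,b)_11: α=5, u≡4; β=1, v≡1 (mod 11); (4|11)=+1, (1|11)=+1; sign (−1)^1·+1^1·+1^5 = -1.
(6545, 1309 / ℚ) ramifies at {11, 17}: a division algebra.

[11, 17]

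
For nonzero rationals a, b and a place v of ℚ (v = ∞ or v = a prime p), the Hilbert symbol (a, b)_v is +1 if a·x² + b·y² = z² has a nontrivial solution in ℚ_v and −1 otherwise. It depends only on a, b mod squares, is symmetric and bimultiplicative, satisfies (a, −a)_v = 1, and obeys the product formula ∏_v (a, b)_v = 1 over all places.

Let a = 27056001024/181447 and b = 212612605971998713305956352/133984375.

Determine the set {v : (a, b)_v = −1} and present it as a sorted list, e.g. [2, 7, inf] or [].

[2, 13, 17, 41]

(a, b) ≡ (63427, 27717599) mod (ℚ^×)²; places V = {2, 3, 5, 7, 13, 17, 19, 23, 41, ∞}.
(a,b)_41: α=1, u≡15; β=3, v≡4 (mod 41); (15|41)=-1, (4|41)=+1; sign (−1)^0·-1^3·+1^1 = -1.
(a,b)_23: α=-2, u≡16; β=1, v≡20 (mod 23); (16|23)=+1, (20|23)=-1; sign (−1)^0·+1^1·-1^-2 = +1.
(a,b)_7: α=-3, u≡6; β=-3, v≡1 (mod 7); (6|7)=-1, (1|7)=+1; sign (−1)^1·-1^-3·+1^-3 = +1.
(a,b)_13: α=1, u≡10; β=5, v≡7 (mod 13); (10|13)=+1, (7|13)=-1; sign (−1)^0·+1^5·-1^1 = -1.
(a,b)_∞: sgn(63427)=+, sgn(27717599)=+, so +1.
(a,b)_2: α=12, β=16; u≡3, v≡7 (mod 8); ε(u)ε(v)=1·1, αω(v)=12·0, βω(u)=16·1; sum ≡ 1  ⇒  -1.
(a,b)_19: α=0, u≡7; β=1, v≡7 (mod 19); (7|19)=+1, (7|19)=+1; sign (−1)^0·+1^1·+1^0 = +1.
(a,b)_3: α=6, u≡1; β=10, v≡2 (mod 3); (1|3)=+1, (2|3)=-1; sign (−1)^0·+1^10·-1^6 = +1.
(a,b)_5: α=0, u≡2; β=-8, v≡4 (mod 5); (2|5)=-1, (4|5)=+1; sign (−1)^0·-1^-8·+1^0 = +1.
(a,b)_17: α=1, u≡2; β=3, v≡10 (mod 17); (2|17)=+1, (10|17)=-1; sign (−1)^0·+1^3·-1^1 = -1.
Ram(63427, 27717599) = {2, 13, 17, 41}; no ℚ_2-point on the conic.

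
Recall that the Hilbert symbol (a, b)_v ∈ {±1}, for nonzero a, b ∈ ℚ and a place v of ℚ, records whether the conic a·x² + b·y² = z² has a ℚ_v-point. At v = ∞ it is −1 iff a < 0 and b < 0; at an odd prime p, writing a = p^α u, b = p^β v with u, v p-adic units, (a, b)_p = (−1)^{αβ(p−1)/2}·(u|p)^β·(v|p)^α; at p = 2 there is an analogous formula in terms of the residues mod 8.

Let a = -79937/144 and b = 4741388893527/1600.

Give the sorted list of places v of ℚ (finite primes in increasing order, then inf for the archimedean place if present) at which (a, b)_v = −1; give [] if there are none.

[2, 37]

(a, b) ≡ (-473, 52503) mod (ℚ^×)²; places V = {2, 3, 5, 11, 13, 17, 37, 43, ∞}.
(a,b)_17: α=0, u≡6; β=2, v≡14 (mod 17); (6|17)=-1, (14|17)=-1; sign (−1)^0·-1^2·-1^0 = +1.
(a,b)_37: α=0, u≡32; β=1, v≡15 (mod 37); (32|37)=-1, (15|37)=-1; sign (−1)^0·-1^1·-1^0 = -1.
(a,b)_43: α=1, u≡28; β=3, v≡25 (mod 43); (28|43)=-1, (25|43)=+1; sign (−1)^1·-1^3·+1^1 = +1.
(a,b)_∞: sgn(-473)=−, sgn(52503)=+, so +1.
(a,b)_5: α=0, u≡2; β=-2, v≡3 (mod 5); (2|5)=-1, (3|5)=-1; sign (−1)^0·-1^-2·-1^0 = +1.
(a,b)_2: α=-4, β=-6; u≡7, v≡7 (mod 8); ε(u)ε(v)=1·1, αω(v)=-4·0, βω(u)=-6·0; sum ≡ 1  ⇒  -1.
(a,b)_3: α=-2, u≡1; β=1, v≡2 (mod 3); (1|3)=+1, (2|3)=-1; sign (−1)^0·+1^1·-1^-2 = +1.
(a,b)_11: α=1, u≡4; β=1, v≡2 (mod 11); (4|11)=+1, (2|11)=-1; sign (−1)^1·+1^1·-1^1 = +1.
(a,b)_13: α=2, u≡8; β=2, v≡3 (mod 13); (8|13)=-1, (3|13)=+1; sign (−1)^0·-1^2·+1^2 = +1.
Ram(-473, 52503) = {2, 37}; no ℚ_2-point on the conic.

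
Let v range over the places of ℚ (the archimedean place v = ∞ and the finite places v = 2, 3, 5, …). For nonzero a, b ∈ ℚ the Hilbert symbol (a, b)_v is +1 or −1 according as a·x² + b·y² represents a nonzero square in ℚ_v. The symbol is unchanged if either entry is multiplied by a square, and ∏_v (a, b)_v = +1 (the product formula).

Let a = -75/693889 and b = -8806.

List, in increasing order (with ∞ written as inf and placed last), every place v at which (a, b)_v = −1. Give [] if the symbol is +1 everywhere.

Mod squares: a ≡ -3, b ≡ -8806. Check v ∈ {∞, 2, 3, 5, 7, 17, 37}.
v=5: a=5^2·(≡3), b=5^0·(≡4) mod 5; (3|5)=-1, (4|5)=+1; (−1)^{2·0·2}·(-1)^0·(+1)^2 = +1.
v=17: a=17^-2·(≡11), b=17^1·(≡9) mod 17; (11|17)=-1, (9|17)=+1; (−1)^{-2·1·8}·(-1)^1·(+1)^-2 = -1.
v=∞: -3 < 0 and -8806 < 0  ⇒  (a,b)_∞ = -1.
v=7: a=7^-4·(≡1), b=7^1·(≡2) mod 7; (1|7)=+1, (2|7)=+1; (−1)^{-4·1·3}·(+1)^1·(+1)^-4 = +1.
v=3: a=3^1·(≡2), b=3^0·(≡2) mod 3; (2|3)=-1, (2|3)=-1; (−1)^{1·0·1}·(-1)^0·(-1)^1 = -1.
v=2: v_2(a)=0, v_2(b)=1; units ≡ 5, 5 (mod 8); ε·ε+αω+βω = 0·0+0·1+1·1 ≡ 1  ⇒  (a,b)_2 = -1.
v=37: a=37^0·(≡33), b=37^1·(≡21) mod 37; (33|37)=+1, (21|37)=+1; (−1)^{0·1·18}·(+1)^1·(+1)^0 = +1.
(-3, -8806 / ℚ) ramifies at {2, 3, 17, ∞}: a division algebra.

[2, 3, 17, inf]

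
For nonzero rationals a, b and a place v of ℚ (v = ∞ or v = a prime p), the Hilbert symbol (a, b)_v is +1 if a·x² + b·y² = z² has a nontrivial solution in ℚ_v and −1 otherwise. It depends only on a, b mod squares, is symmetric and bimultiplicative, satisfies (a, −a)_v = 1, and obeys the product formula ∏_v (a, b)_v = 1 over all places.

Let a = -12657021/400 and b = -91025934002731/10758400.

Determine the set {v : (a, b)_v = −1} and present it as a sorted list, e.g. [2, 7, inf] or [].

[3, 13, 17, 29, 31, inf]

(a, b) ≡ (-35061, -3451) mod (ℚ^×)²; places V = {2, 3, 5, 7, 13, 17, 19, 29, 31, 41, ∞}.
(a,b)_2: α=-4, β=-8; u≡3, v≡5 (mod 8); ε(u)ε(v)=1·0, αω(v)=-4·1, βω(u)=-8·1; sum ≡ 0  ⇒  +1.
(a,b)_41: α=0, u≡28; β=-2, v≡11 (mod 41); (28|41)=-1, (11|41)=-1; sign (−1)^0·-1^-2·-1^0 = +1.
(a,b)_13: α=1, u≡7; β=4, v≡11 (mod 13); (7|13)=-1, (11|13)=-1; sign (−1)^0·-1^4·-1^1 = -1.
(a,b)_7: α=0, u≡1; β=1, v≡1 (mod 7); (1|7)=+1, (1|7)=+1; sign (−1)^0·+1^1·+1^0 = +1.
(a,b)_3: α=1, u≡1; β=0, v≡2 (mod 3); (1|3)=+1, (2|3)=-1; sign (−1)^0·+1^0·-1^1 = -1.
(a,b)_5: α=-2, u≡4; β=-2, v≡4 (mod 5); (4|5)=+1, (4|5)=+1; sign (−1)^0·+1^-2·+1^-2 = +1.
(a,b)_17: α=0, u≡12; β=1, v≡13 (mod 17); (12|17)=-1, (13|17)=+1; sign (−1)^0·-1^1·+1^0 = -1.
(a,b)_19: α=2, u≡13; β=0, v≡4 (mod 19); (13|19)=-1, (4|19)=+1; sign (−1)^0·-1^0·+1^2 = +1.
(a,b)_29: α=1, u≡24; β=1, v≡2 (mod 29); (24|29)=+1, (2|29)=-1; sign (−1)^0·+1^1·-1^1 = -1.
(a,b)_∞: sgn(-35061)=−, sgn(-3451)=−, so -1.
(a,b)_31: α=1, u≡7; β=4, v≡11 (mod 31); (7|31)=+1, (11|31)=-1; sign (−1)^0·+1^4·-1^1 = -1.
(-35061, -3451 / ℚ) ramifies at {3, 13, 17, 29, 31, ∞}: a division algebra.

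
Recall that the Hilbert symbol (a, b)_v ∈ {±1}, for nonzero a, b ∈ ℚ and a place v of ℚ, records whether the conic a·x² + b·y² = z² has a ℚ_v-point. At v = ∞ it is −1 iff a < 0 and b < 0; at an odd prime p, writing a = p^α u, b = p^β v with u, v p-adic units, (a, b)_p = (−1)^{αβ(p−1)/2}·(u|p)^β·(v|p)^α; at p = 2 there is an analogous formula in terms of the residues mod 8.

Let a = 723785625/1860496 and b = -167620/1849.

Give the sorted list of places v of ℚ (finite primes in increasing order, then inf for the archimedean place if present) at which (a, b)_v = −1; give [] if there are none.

Mod squares: a ≡ 17, b ≡ -145. Check v ∈ {∞, 2, 3, 5, 11, 17, 29, 31, 43}.
v=17: a=17^1·(≡8), b=17^2·(≡9) mod 17; (8|17)=+1, (9|17)=+1; (−1)^{1·2·8}·(+1)^2·(+1)^1 = +1.
v=31: a=31^-2·(≡23), b=31^0·(≡20) mod 31; (23|31)=-1, (20|31)=+1; (−1)^{-2·0·15}·(-1)^0·(+1)^-2 = +1.
v=∞: 17 > 0 and -145 < 0  ⇒  (a,b)_∞ = +1.
v=3: a=3^4·(≡2), b=3^0·(≡2) mod 3; (2|3)=-1, (2|3)=-1; (−1)^{4·0·1}·(-1)^0·(-1)^4 = +1.
v=2: v_2(a)=-4, v_2(b)=2; units ≡ 1, 7 (mod 8); ε·ε+αω+βω = 0·1+-4·0+2·0 ≡ 0  ⇒  (a,b)_2 = +1.
v=5: a=5^4·(≡2), b=5^1·(≡4) mod 5; (2|5)=-1, (4|5)=+1; (−1)^{4·1·2}·(-1)^1·(+1)^4 = -1.
v=29: a=29^2·(≡21), b=29^1·(≡22) mod 29; (21|29)=-1, (22|29)=+1; (−1)^{2·1·14}·(-1)^1·(+1)^2 = -1.
v=43: a=43^0·(≡11), b=43^-2·(≡37) mod 43; (11|43)=+1, (37|43)=-1; (−1)^{0·-2·21}·(+1)^-2·(-1)^0 = +1.
v=11: a=11^-2·(≡10), b=11^0·(≡9) mod 11; (10|11)=-1, (9|11)=+1; (−1)^{-2·0·5}·(-1)^0·(+1)^-2 = +1.
|Ram(17, -145)| = 2, even; anisotropic at {5, 29}.

[5, 29]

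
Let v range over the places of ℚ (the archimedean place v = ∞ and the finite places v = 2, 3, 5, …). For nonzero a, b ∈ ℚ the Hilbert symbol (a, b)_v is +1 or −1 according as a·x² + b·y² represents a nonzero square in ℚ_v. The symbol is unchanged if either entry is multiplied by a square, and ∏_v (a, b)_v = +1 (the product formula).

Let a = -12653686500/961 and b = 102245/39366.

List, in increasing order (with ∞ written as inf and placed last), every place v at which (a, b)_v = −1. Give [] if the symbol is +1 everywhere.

[2, 3, 5, 41]

Mod squares: a ≡ -2582385, b ≡ 30. Check v ∈ {∞, 2, 3, 5, 7, 11, 13, 17, 19, 31, 41}.
v=∞: -2582385 < 0 and 30 > 0  ⇒  (a,b)_∞ = +1.
v=7: a=7^2·(≡6), b=7^0·(≡2) mod 7; (6|7)=-1, (2|7)=+1; (−1)^{2·0·3}·(-1)^0·(+1)^2 = +1.
v=3: a=3^1·(≡1), b=3^-9·(≡1) mod 3; (1|3)=+1, (1|3)=+1; (−1)^{1·-9·1}·(+1)^-9·(+1)^1 = -1.
v=11: a=11^0·(≡10), b=11^2·(≡8) mod 11; (10|11)=-1, (8|11)=-1; (−1)^{0·2·5}·(-1)^2·(-1)^0 = +1.
v=2: v_2(a)=2, v_2(b)=-1; units ≡ 7, 7 (mod 8); ε·ε+αω+βω = 1·1+2·0+-1·0 ≡ 1  ⇒  (a,b)_2 = -1.
v=41: a=41^1·(≡10), b=41^0·(≡19) mod 41; (10|41)=+1, (19|41)=-1; (−1)^{1·0·20}·(+1)^0·(-1)^1 = -1.
v=5: a=5^3·(≡3), b=5^1·(≡4) mod 5; (3|5)=-1, (4|5)=+1; (−1)^{3·1·2}·(-1)^1·(+1)^3 = -1.
v=19: a=19^1·(≡17), b=19^0·(≡16) mod 19; (17|19)=+1, (16|19)=+1; (−1)^{1·0·9}·(+1)^0·(+1)^1 = +1.
v=17: a=17^1·(≡5), b=17^0·(≡13) mod 17; (5|17)=-1, (13|17)=+1; (−1)^{1·0·8}·(-1)^0·(+1)^1 = +1.
v=31: a=31^-2·(≡16), b=31^0·(≡6) mod 31; (16|31)=+1, (6|31)=-1; (−1)^{-2·0·15}·(+1)^0·(-1)^-2 = +1.
v=13: a=13^1·(≡8), b=13^2·(≡10) mod 13; (8|13)=-1, (10|13)=+1; (−1)^{1·2·6}·(-1)^2·(+1)^1 = +1.
|Ram(-2582385, 30)| = 4, even; anisotropic at {2, 3, 5, 41}.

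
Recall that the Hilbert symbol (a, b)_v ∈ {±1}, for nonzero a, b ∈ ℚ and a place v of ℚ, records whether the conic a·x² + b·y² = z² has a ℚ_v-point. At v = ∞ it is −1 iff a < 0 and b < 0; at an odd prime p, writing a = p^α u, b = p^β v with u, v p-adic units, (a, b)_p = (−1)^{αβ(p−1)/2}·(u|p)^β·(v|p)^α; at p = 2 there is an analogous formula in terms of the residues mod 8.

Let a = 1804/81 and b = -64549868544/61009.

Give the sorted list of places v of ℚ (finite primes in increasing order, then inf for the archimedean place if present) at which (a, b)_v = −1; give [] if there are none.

[2, 31, 41, 53]

(a, b) ≡ (451, -142941) mod (ℚ^×)²; places V = {2, 3, 7, 11, 13, 19, 29, 31, 41, 53, ∞}.
(a,b)_41: α=1, u≡38; β=0, v≡14 (mod 41); (38|41)=-1, (14|41)=-1; sign (−1)^0·-1^0·-1^1 = -1.
(a,b)_19: α=0, u≡15; β=-2, v≡3 (mod 19); (15|19)=-1, (3|19)=-1; sign (−1)^0·-1^-2·-1^0 = +1.
(a,b)_7: α=0, u≡3; β=2, v≡6 (mod 7); (3|7)=-1, (6|7)=-1; sign (−1)^0·-1^2·-1^0 = +1.
(a,b)_11: α=1, u≡8; β=0, v≡5 (mod 11); (8|11)=-1, (5|11)=+1; sign (−1)^0·-1^0·+1^1 = +1.
(a,b)_53: α=0, u≡19; β=1, v≡24 (mod 53); (19|53)=-1, (24|53)=+1; sign (−1)^0·-1^1·+1^0 = -1.
(a,b)_∞: sgn(451)=+, sgn(-142941)=−, so +1.
(a,b)_2: α=2, β=10; u≡3, v≡3 (mod 8); ε(u)ε(v)=1·1, αω(v)=2·1, βω(u)=10·1; sum ≡ 1  ⇒  -1.
(a,b)_29: α=0, u≡28; β=1, v≡13 (mod 29); (28|29)=+1, (13|29)=+1; sign (−1)^0·+1^1·+1^0 = +1.
(a,b)_3: α=-4, u≡1; β=3, v≡2 (mod 3); (1|3)=+1, (2|3)=-1; sign (−1)^0·+1^3·-1^-4 = +1.
(a,b)_31: α=0, u≡15; β=1, v≡25 (mod 31); (15|31)=-1, (25|31)=+1; sign (−1)^0·-1^1·+1^0 = -1.
(a,b)_13: α=0, u≡12; β=-2, v≡6 (mod 13); (12|13)=+1, (6|13)=-1; sign (−1)^0·+1^-2·-1^0 = +1.
(451, -142941 / ℚ) ramifies at {2, 31, 41, 53}: a division algebra.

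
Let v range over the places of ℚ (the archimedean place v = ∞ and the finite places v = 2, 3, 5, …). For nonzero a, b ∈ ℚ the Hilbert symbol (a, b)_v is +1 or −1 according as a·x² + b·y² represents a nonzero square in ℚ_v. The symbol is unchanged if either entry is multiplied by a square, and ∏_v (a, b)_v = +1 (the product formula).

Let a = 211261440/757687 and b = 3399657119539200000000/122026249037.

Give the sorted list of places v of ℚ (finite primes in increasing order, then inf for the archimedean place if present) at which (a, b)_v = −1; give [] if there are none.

[3, 11]

(a, b) ≡ (2730, 6006) mod (ℚ^×)²; places V = {2, 3, 5, 7, 11, 13, 23, 47, ∞}.
(a,b)_∞: sgn(2730)=+, sgn(6006)=+, so +1.
(a,b)_13: α=1, u≡6; β=3, v≡5 (mod 13); (6|13)=-1, (5|13)=-1; sign (−1)^0·-1^3·-1^1 = +1.
(a,b)_3: α=1, u≡1; β=3, v≡1 (mod 3); (1|3)=+1, (1|3)=+1; sign (−1)^1·+1^3·+1^1 = -1.
(a,b)_5: α=1, u≡4; β=8, v≡1 (mod 5); (4|5)=+1, (1|5)=+1; sign (−1)^0·+1^8·+1^1 = +1.
(a,b)_47: α=-2, u≡21; β=-2, v≡12 (mod 47); (21|47)=+1, (12|47)=+1; sign (−1)^0·+1^-2·+1^-2 = +1.
(a,b)_23: α=2, u≡6; β=4, v≡18 (mod 23); (6|23)=+1, (18|23)=+1; sign (−1)^0·+1^4·+1^2 = +1.
(a,b)_7: α=-3, u≡3; β=-3, v≡2 (mod 7); (3|7)=-1, (2|7)=+1; sign (−1)^1·-1^-3·+1^-3 = +1.
(a,b)_2: α=11, β=19; u≡5, v≡3 (mod 8); ε(u)ε(v)=0·1, αω(v)=11·1, βω(u)=19·1; sum ≡ 0  ⇒  +1.
(a,b)_11: α=0, u≡7; β=-5, v≡2 (mod 11); (7|11)=-1, (2|11)=-1; sign (−1)^0·-1^-5·-1^0 = -1.
(2730, 6006 / ℚ) ramifies at {3, 11}: a division algebra.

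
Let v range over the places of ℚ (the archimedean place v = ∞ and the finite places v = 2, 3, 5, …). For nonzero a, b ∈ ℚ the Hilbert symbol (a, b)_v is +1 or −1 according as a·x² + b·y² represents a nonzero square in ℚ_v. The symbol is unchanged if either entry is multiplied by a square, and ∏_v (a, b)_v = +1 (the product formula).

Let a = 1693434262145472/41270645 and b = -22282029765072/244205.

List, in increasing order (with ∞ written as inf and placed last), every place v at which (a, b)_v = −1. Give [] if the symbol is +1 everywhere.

[2, 7, 11, 29]

(a, b) ≡ (346115, -6576185) mod (ℚ^×)²; places V = {2, 3, 5, 7, 11, 13, 17, 19, 29, 31, ∞}.
(a,b)_13: α=-4, u≡1; β=-2, v≡7 (mod 13); (1|13)=+1, (7|13)=-1; sign (−1)^0·+1^-2·-1^-4 = +1.
(a,b)_∞: sgn(346115)=+, sgn(-6576185)=−, so +1.
(a,b)_2: α=6, β=4; u≡3, v≡7 (mod 8); ε(u)ε(v)=1·1, αω(v)=6·0, βω(u)=4·1; sum ≡ 1  ⇒  -1.
(a,b)_19: α=2, u≡9; β=1, v≡14 (mod 19); (9|19)=+1, (14|19)=-1; sign (−1)^0·+1^1·-1^2 = +1.
(a,b)_29: α=1, u≡24; β=1, v≡26 (mod 29); (24|29)=+1, (26|29)=-1; sign (−1)^0·+1^1·-1^1 = -1.
(a,b)_17: α=-2, u≡11; β=-2, v≡12 (mod 17); (11|17)=-1, (12|17)=-1; sign (−1)^0·-1^-2·-1^-2 = +1.
(a,b)_31: α=1, u≡19; β=1, v≡12 (mod 31); (19|31)=+1, (12|31)=-1; sign (−1)^1·+1^1·-1^1 = +1.
(a,b)_5: α=-1, u≡3; β=-1, v≡3 (mod 5); (3|5)=-1, (3|5)=-1; sign (−1)^0·-1^-1·-1^-1 = +1.
(a,b)_7: α=7, u≡4; β=7, v≡4 (mod 7); (4|7)=+1, (4|7)=+1; sign (−1)^1·+1^7·+1^7 = -1.
(a,b)_3: α=2, u≡2; β=2, v≡1 (mod 3); (2|3)=-1, (1|3)=+1; sign (−1)^0·-1^2·+1^2 = +1.
(a,b)_11: α=1, u≡5; β=1, v≡9 (mod 11); (5|11)=+1, (9|11)=+1; sign (−1)^1·+1^1·+1^1 = -1.
(346115, -6576185 / ℚ) ramifies at {2, 7, 11, 29}: a division algebra.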